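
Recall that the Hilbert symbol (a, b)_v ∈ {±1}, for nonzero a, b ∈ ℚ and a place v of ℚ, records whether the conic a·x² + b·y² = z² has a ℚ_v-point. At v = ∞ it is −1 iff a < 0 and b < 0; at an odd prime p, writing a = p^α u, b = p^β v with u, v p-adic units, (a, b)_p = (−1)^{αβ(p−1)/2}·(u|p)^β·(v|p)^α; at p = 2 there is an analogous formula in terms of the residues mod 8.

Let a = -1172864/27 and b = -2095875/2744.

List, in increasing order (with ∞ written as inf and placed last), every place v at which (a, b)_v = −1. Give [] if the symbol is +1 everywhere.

[5, 7, 11, 17, 23, inf]

(a, b) ≡ (-1122, -1610) mod (ℚ^×)²; places V = {2, 3, 5, 7, 11, 17, 23, ∞}.
(a,b)_2: α=7, β=-3; u≡7, v≡3 (mod 8); ε(u)ε(v)=1·1, αω(v)=7·1, βω(u)=-3·0; sum ≡ 0  ⇒  +1.
(a,b)_3: α=-3, u≡1; β=6, v≡1 (mod 3); (1|3)=+1, (1|3)=+1; sign (−1)^0·+1^6·+1^-3 = +1.
(a,b)_11: α=1, u≡2; β=0, v≡2 (mod 11); (2|11)=-1, (2|11)=-1; sign (−1)^0·-1^0·-1^1 = -1.
(a,b)_∞: sgn(-1122)=−, sgn(-1610)=−, so -1.
(a,b)_23: α=0, u≡11; β=1, v≡10 (mod 23); (11|23)=-1, (10|23)=-1; sign (−1)^0·-1^1·-1^0 = -1.
(a,b)_7: α=2, u≡3; β=-3, v≡2 (mod 7); (3|7)=-1, (2|7)=+1; sign (−1)^0·-1^-3·+1^2 = -1.
(a,b)_17: α=1, u≡13; β=0, v≡3 (mod 17); (13|17)=+1, (3|17)=-1; sign (−1)^0·+1^0·-1^1 = -1.
(a,b)_5: α=0, u≡3; β=3, v≡2 (mod 5); (3|5)=-1, (2|5)=-1; sign (−1)^0·-1^3·-1^0 = -1.
Ram(-1122, -1610) = {5, 7, 11, 17, 23, ∞}; no ℚ_5-point on the conic.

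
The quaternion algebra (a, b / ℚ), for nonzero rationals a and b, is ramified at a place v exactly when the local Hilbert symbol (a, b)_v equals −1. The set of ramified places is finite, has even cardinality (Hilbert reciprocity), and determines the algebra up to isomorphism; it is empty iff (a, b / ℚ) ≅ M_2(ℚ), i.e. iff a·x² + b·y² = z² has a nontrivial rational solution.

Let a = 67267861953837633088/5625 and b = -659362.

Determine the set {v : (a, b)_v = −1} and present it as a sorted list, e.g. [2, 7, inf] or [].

[11, 13, 19, 43]

(a, b) ≡ (197353, -659362) mod (ℚ^×)²; places V = {2, 3, 5, 7, 11, 13, 17, 19, 41, 43, 47, ∞}.
(a,b)_3: α=-2, u≡1; β=0, v≡2 (mod 3); (1|3)=+1, (2|3)=-1; sign (−1)^0·+1^0·-1^-2 = +1.
(a,b)_7: α=2, u≡2; β=0, v≡3 (mod 7); (2|7)=+1, (3|7)=-1; sign (−1)^0·+1^0·-1^2 = +1.
(a,b)_43: α=2, u≡3; β=1, v≡17 (mod 43); (3|43)=-1, (17|43)=+1; sign (−1)^0·-1^1·+1^2 = -1.
(a,b)_∞: sgn(197353)=+, sgn(-659362)=−, so +1.
(a,b)_13: α=1, u≡12; β=0, v≡11 (mod 13); (12|13)=+1, (11|13)=-1; sign (−1)^0·+1^0·-1^1 = -1.
(a,b)_5: α=-4, u≡2; β=0, v≡3 (mod 5); (2|5)=-1, (3|5)=-1; sign (−1)^0·-1^0·-1^-4 = +1.
(a,b)_17: α=3, u≡9; β=1, v≡8 (mod 17); (9|17)=+1, (8|17)=+1; sign (−1)^0·+1^1·+1^3 = +1.
(a,b)_2: α=6, β=1; u≡1, v≡7 (mod 8); ε(u)ε(v)=0·1, αω(v)=6·0, βω(u)=1·0; sum ≡ 0  ⇒  +1.
(a,b)_19: α=1, u≡10; β=0, v≡14 (mod 19); (10|19)=-1, (14|19)=-1; sign (−1)^0·-1^0·-1^1 = -1.
(a,b)_47: α=1, u≡16; β=0, v≡1 (mod 47); (16|47)=+1, (1|47)=+1; sign (−1)^0·+1^0·+1^1 = +1.
(a,b)_11: α=2, u≡8; β=1, v≡8 (mod 11); (8|11)=-1, (8|11)=-1; sign (−1)^0·-1^1·-1^2 = -1.
(a,b)_41: α=2, u≡20; β=1, v≡31 (mod 41); (20|41)=+1, (31|41)=+1; sign (−1)^0·+1^1·+1^2 = +1.
Ram(197353, -659362) = {11, 13, 19, 43}; no ℚ_11-point on the conic.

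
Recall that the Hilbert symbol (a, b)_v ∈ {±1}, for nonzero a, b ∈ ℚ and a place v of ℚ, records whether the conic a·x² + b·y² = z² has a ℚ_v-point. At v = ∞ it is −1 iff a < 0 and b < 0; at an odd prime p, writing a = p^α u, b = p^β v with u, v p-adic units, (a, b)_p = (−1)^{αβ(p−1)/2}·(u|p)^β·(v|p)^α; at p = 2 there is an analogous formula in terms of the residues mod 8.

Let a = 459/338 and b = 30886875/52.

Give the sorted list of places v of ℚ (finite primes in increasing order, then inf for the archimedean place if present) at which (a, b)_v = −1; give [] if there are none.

(a, b) ≡ (102, 247) mod (ℚ^×)²; places V = {2, 3, 5, 13, 17, 19, ∞}.
(a,b)_3: α=3, u≡1; β=2, v≡1 (mod 3); (1|3)=+1, (1|3)=+1; sign (−1)^0·+1^2·+1^3 = +1.
(a,b)_19: α=0, u≡4; β=1, v≡3 (mod 19); (4|19)=+1, (3|19)=-1; sign (−1)^0·+1^1·-1^0 = +1.
(a,b)_2: α=-1, β=-2; u≡3, v≡7 (mod 8); ε(u)ε(v)=1·1, αω(v)=-1·0, βω(u)=-2·1; sum ≡ 1  ⇒  -1.
(a,b)_17: α=1, u≡12; β=2, v≡13 (mod 17); (12|17)=-1, (13|17)=+1; sign (−1)^0·-1^2·+1^1 = +1.
(a,b)_∞: sgn(102)=+, sgn(247)=+, so +1.
(a,b)_13: α=-2, u≡2; β=-1, v≡8 (mod 13); (2|13)=-1, (8|13)=-1; sign (−1)^0·-1^-1·-1^-2 = -1.
(a,b)_5: α=0, u≡3; β=4, v≡2 (mod 5); (3|5)=-1, (2|5)=-1; sign (−1)^0·-1^4·-1^0 = +1.
Ram(102, 247) = {2, 13}; no ℚ_2-point on the conic.

[2, 13]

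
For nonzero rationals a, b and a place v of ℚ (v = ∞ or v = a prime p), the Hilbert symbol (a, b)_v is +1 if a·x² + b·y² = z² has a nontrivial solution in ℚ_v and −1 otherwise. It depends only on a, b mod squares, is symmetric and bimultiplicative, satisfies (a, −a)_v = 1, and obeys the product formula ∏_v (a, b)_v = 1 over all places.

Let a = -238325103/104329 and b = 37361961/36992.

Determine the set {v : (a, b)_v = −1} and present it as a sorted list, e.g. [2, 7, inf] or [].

[7, 19]

(a, b) ≡ (-23, 3458) mod (ℚ^×)²; places V = {2, 3, 7, 13, 17, 19, 23, 29, 37, ∞}.
(a,b)_13: α=0, u≡9; β=1, v≡5 (mod 13); (9|13)=+1, (5|13)=-1; sign (−1)^0·+1^1·-1^0 = +1.
(a,b)_2: α=0, β=-7; u≡1, v≡1 (mod 8); ε(u)ε(v)=0·0, αω(v)=0·0, βω(u)=-7·0; sum ≡ 0  ⇒  +1.
(a,b)_37: α=2, u≡17; β=0, v≡29 (mod 37); (17|37)=-1, (29|37)=-1; sign (−1)^0·-1^0·-1^2 = +1.
(a,b)_29: α=2, u≡13; β=0, v≡23 (mod 29); (13|29)=+1, (23|29)=+1; sign (−1)^0·+1^0·+1^2 = +1.
(a,b)_19: α=-2, u≡12; β=1, v≡5 (mod 19); (12|19)=-1, (5|19)=+1; sign (−1)^0·-1^1·+1^-2 = -1.
(a,b)_3: α=2, u≡1; β=2, v≡2 (mod 3); (1|3)=+1, (2|3)=-1; sign (−1)^0·+1^2·-1^2 = +1.
(a,b)_7: α=0, u≡5; β=5, v≡1 (mod 7); (5|7)=-1, (1|7)=+1; sign (−1)^0·-1^5·+1^0 = -1.
(a,b)_∞: sgn(-23)=−, sgn(3458)=+, so +1.
(a,b)_17: α=-2, u≡14; β=-2, v≡14 (mod 17); (14|17)=-1, (14|17)=-1; sign (−1)^0·-1^-2·-1^-2 = +1.
(a,b)_23: α=1, u≡22; β=0, v≡6 (mod 23); (22|23)=-1, (6|23)=+1; sign (−1)^0·-1^0·+1^1 = +1.
|Ram(-23, 3458)| = 2, even; anisotropic at {7, 19}.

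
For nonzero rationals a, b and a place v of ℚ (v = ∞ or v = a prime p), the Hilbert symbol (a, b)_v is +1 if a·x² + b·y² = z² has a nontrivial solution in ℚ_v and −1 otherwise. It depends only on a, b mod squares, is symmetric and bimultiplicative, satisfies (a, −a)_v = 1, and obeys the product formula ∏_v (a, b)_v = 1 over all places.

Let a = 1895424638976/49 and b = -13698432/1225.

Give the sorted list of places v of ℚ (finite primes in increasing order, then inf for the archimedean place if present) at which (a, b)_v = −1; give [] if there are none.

[2, 11, 23, 47]

(a, b) ≡ (11, -23782) mod (ℚ^×)²; places V = {2, 3, 5, 7, 11, 23, 47, ∞}.
(a,b)_11: α=1, u≡4; β=1, v≡5 (mod 11); (4|11)=+1, (5|11)=+1; sign (−1)^1·+1^1·+1^1 = -1.
(a,b)_3: α=2, u≡2; β=2, v≡2 (mod 3); (2|3)=-1, (2|3)=-1; sign (−1)^0·-1^2·-1^2 = +1.
(a,b)_7: α=-2, u≡1; β=-2, v≡2 (mod 7); (1|7)=+1, (2|7)=+1; sign (−1)^0·+1^-2·+1^-2 = +1.
(a,b)_23: α=2, u≡11; β=1, v≡4 (mod 23); (11|23)=-1, (4|23)=+1; sign (−1)^0·-1^1·+1^2 = -1.
(a,b)_∞: sgn(11)=+, sgn(-23782)=−, so +1.
(a,b)_2: α=14, β=7; u≡3, v≡5 (mod 8); ε(u)ε(v)=1·0, αω(v)=14·1, βω(u)=7·1; sum ≡ 1  ⇒  -1.
(a,b)_5: α=0, u≡4; β=-2, v≡2 (mod 5); (4|5)=+1, (2|5)=-1; sign (−1)^0·+1^-2·-1^0 = +1.
(a,b)_47: α=2, u≡41; β=1, v≡44 (mod 47); (41|47)=-1, (44|47)=-1; sign (−1)^0·-1^1·-1^2 = -1.
|Ram(11, -23782)| = 4, even; anisotropic at {2, 11, 23, 47}.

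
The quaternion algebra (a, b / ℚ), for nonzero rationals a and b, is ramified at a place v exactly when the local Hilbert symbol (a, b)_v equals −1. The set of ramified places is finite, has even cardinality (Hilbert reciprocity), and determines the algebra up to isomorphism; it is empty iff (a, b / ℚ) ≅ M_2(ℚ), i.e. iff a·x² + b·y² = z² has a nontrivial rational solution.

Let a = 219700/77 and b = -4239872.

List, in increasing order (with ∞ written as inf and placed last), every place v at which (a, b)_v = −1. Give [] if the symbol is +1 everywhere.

(a, b) ≡ (1001, -2) mod (ℚ^×)²; places V = {2, 5, 7, 11, 13, ∞}.
(a,b)_11: α=-1, u≡9; β=0, v≡1 (mod 11); (9|11)=+1, (1|11)=+1; sign (−1)^0·+1^0·+1^-1 = +1.
(a,b)_2: α=2, β=9; u≡1, v≡7 (mod 8); ε(u)ε(v)=0·1, αω(v)=2·0, βω(u)=9·0; sum ≡ 0  ⇒  +1.
(a,b)_13: α=3, u≡4; β=2, v≡2 (mod 13); (4|13)=+1, (2|13)=-1; sign (−1)^0·+1^2·-1^3 = -1.
(a,b)_5: α=2, u≡4; β=0, v≡3 (mod 5); (4|5)=+1, (3|5)=-1; sign (−1)^0·+1^0·-1^2 = +1.
(a,b)_7: α=-1, u≡3; β=2, v≡6 (mod 7); (3|7)=-1, (6|7)=-1; sign (−1)^0·-1^2·-1^-1 = -1.
(a,b)_∞: sgn(1001)=+, sgn(-2)=−, so +1.
(1001, -2 / ℚ) ramifies at {7, 13}: a division algebra.

[7, 13]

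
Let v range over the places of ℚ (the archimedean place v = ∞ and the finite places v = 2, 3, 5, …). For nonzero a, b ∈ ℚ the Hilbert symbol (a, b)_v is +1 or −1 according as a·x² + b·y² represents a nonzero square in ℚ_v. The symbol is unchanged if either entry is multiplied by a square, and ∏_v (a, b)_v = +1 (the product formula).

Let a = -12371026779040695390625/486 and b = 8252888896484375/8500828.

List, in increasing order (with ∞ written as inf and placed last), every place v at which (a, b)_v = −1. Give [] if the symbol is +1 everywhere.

(a, b) ≡ (-6630, 1001) mod (ℚ^×)²; places V = {2, 3, 5, 7, 11, 13, 17, 19, 29, ∞}.
(a,b)_19: α=0, u≡6; β=-2, v≡18 (mod 19); (6|19)=+1, (18|19)=-1; sign (−1)^0·+1^-2·-1^0 = +1.
(a,b)_2: α=-1, β=-2; u≡5, v≡1 (mod 8); ε(u)ε(v)=0·0, αω(v)=-1·0, βω(u)=-2·1; sum ≡ 0  ⇒  +1.
(a,b)_11: α=6, u≡3; β=3, v≡4 (mod 11); (3|11)=+1, (4|11)=+1; sign (−1)^0·+1^3·+1^6 = +1.
(a,b)_17: α=3, u≡4; β=2, v≡15 (mod 17); (4|17)=+1, (15|17)=+1; sign (−1)^0·+1^2·+1^3 = +1.
(a,b)_∞: sgn(-6630)=−, sgn(1001)=+, so +1.
(a,b)_5: α=7, u≡4; β=10, v≡1 (mod 5); (4|5)=+1, (1|5)=+1; sign (−1)^0·+1^10·+1^7 = +1.
(a,b)_29: α=0, u≡17; β=-2, v≡10 (mod 29); (17|29)=-1, (10|29)=-1; sign (−1)^0·-1^-2·-1^0 = +1.
(a,b)_13: α=5, u≡10; β=3, v≡1 (mod 13); (10|13)=+1, (1|13)=+1; sign (−1)^0·+1^3·+1^5 = +1.
(a,b)_7: α=2, u≡3; β=-1, v≡5 (mod 7); (3|7)=-1, (5|7)=-1; sign (−1)^0·-1^-1·-1^2 = -1.
(a,b)_3: α=-5, u≡1; β=0, v≡2 (mod 3); (1|3)=+1, (2|3)=-1; sign (−1)^0·+1^0·-1^-5 = -1.
|Ram(-6630, 1001)| = 2, even; anisotropic at {3, 7}.

[3, 7]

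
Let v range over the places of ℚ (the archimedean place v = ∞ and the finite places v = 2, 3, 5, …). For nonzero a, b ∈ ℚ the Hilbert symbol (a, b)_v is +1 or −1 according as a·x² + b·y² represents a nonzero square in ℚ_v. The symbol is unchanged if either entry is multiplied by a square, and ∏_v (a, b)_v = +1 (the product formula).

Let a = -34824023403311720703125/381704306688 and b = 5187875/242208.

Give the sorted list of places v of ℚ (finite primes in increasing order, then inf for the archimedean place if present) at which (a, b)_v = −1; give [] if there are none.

Mod squares: a ≡ -28737310, b ≡ 70. Check v ∈ {∞, 2, 3, 5, 7, 11, 13, 17, 19, 29, 31, 41}.
v=5: a=5^9·(≡3), b=5^3·(≡1) mod 5; (3|5)=-1, (1|5)=+1; (−1)^{9·3·2}·(-1)^3·(+1)^9 = -1.
v=17: a=17^1·(≡9), b=17^0·(≡4) mod 17; (9|17)=+1, (4|17)=+1; (−1)^{1·0·8}·(+1)^0·(+1)^1 = +1.
v=∞: -28737310 < 0 and 70 > 0  ⇒  (a,b)_∞ = +1.
v=11: a=11^2·(≡5), b=11^2·(≡3) mod 11; (5|11)=+1, (3|11)=+1; (−1)^{2·2·5}·(+1)^2·(+1)^2 = +1.
v=41: a=41^1·(≡38), b=41^0·(≡3) mod 41; (38|41)=-1, (3|41)=-1; (−1)^{1·0·20}·(-1)^0·(-1)^1 = -1.
v=2: v_2(a)=-15, v_2(b)=-5; units ≡ 1, 3 (mod 8); ε·ε+αω+βω = 0·1+-15·1+-5·0 ≡ 1  ⇒  (a,b)_2 = -1.
v=3: a=3^-6·(≡2), b=3^-2·(≡1) mod 3; (2|3)=-1, (1|3)=+1; (−1)^{-6·-2·1}·(-1)^-2·(+1)^-6 = +1.
v=31: a=31^1·(≡7), b=31^0·(≡5) mod 31; (7|31)=+1, (5|31)=+1; (−1)^{1·0·15}·(+1)^0·(+1)^1 = +1.
v=29: a=29^-2·(≡21), b=29^-2·(≡11) mod 29; (21|29)=-1, (11|29)=-1; (−1)^{-2·-2·14}·(-1)^-2·(-1)^-2 = +1.
v=13: a=13^2·(≡3), b=13^0·(≡6) mod 13; (3|13)=+1, (6|13)=-1; (−1)^{2·0·6}·(+1)^0·(-1)^2 = +1.
v=7: a=7^9·(≡2), b=7^3·(≡5) mod 7; (2|7)=+1, (5|7)=-1; (−1)^{9·3·3}·(+1)^3·(-1)^9 = +1.
v=19: a=19^-1·(≡9), b=19^0·(≡14) mod 19; (9|19)=+1, (14|19)=-1; (−1)^{-1·0·9}·(+1)^0·(-1)^-1 = -1.
(-28737310, 70 / ℚ) ramifies at {2, 5, 19, 41}: a division algebra.

[2, 5, 19, 41]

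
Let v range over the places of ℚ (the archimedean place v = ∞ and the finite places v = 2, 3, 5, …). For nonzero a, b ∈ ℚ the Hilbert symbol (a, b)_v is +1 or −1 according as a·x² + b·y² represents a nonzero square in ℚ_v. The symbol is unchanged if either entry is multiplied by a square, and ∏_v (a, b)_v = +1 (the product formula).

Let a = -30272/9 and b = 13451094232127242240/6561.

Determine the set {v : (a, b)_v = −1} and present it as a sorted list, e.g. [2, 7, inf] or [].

Mod squares: a ≡ -473, b ≡ 118465. Check v ∈ {∞, 2, 3, 5, 11, 19, 29, 43}.
v=11: a=11^1·(≡1), b=11^4·(≡7) mod 11; (1|11)=+1, (7|11)=-1; (−1)^{1·4·5}·(+1)^4·(-1)^1 = -1.
v=∞: -473 < 0 and 118465 > 0  ⇒  (a,b)_∞ = +1.
v=19: a=19^0·(≡10), b=19^1·(≡15) mod 19; (10|19)=-1, (15|19)=-1; (−1)^{0·1·9}·(-1)^1·(-1)^0 = -1.
v=2: v_2(a)=6, v_2(b)=22; units ≡ 7, 1 (mod 8); ε·ε+αω+βω = 1·0+6·0+22·0 ≡ 0  ⇒  (a,b)_2 = +1.
v=29: a=29^0·(≡23), b=29^1·(≡7) mod 29; (23|29)=+1, (7|29)=+1; (−1)^{0·1·14}·(+1)^1·(+1)^0 = +1.
v=5: a=5^0·(≡2), b=5^1·(≡3) mod 5; (2|5)=-1, (3|5)=-1; (−1)^{0·1·2}·(-1)^1·(-1)^0 = -1.
v=3: a=3^-2·(≡1), b=3^-8·(≡1) mod 3; (1|3)=+1, (1|3)=+1; (−1)^{-2·-8·1}·(+1)^-8·(+1)^-2 = +1.
v=43: a=43^1·(≡3), b=43^3·(≡7) mod 43; (3|43)=-1, (7|43)=-1; (−1)^{1·3·21}·(-1)^3·(-1)^1 = -1.
(-473, 118465 / ℚ) ramifies at {5, 11, 19, 43}: a division algebra.

[5, 11, 19, 43]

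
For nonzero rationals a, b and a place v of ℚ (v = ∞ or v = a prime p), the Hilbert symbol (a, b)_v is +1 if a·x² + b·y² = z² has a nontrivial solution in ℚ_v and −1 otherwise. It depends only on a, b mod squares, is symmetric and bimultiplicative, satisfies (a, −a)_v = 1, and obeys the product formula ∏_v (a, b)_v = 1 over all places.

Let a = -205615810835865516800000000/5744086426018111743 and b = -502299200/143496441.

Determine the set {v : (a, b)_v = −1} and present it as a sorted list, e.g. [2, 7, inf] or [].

[2, 7, 19, inf]

(a, b) ≡ (-24173149, -313937) mod (ℚ^×)²; places V = {2, 3, 5, 7, 11, 13, 19, 31, 41, ∞}.
(a,b)_11: α=-9, u≡2; β=-6, v≡1 (mod 11); (2|11)=-1, (1|11)=+1; sign (−1)^0·-1^-6·+1^-9 = +1.
(a,b)_13: α=-5, u≡2; β=1, v≡7 (mod 13); (2|13)=-1, (7|13)=-1; sign (−1)^0·-1^1·-1^-5 = +1.
(a,b)_31: α=3, u≡27; β=1, v≡18 (mod 31); (27|31)=-1, (18|31)=+1; sign (−1)^1·-1^1·+1^3 = +1.
(a,b)_5: α=8, u≡4; β=2, v≡2 (mod 5); (4|5)=+1, (2|5)=-1; sign (−1)^0·+1^2·-1^8 = +1.
(a,b)_41: α=3, u≡16; β=1, v≡32 (mod 41); (16|41)=+1, (32|41)=+1; sign (−1)^0·+1^1·+1^3 = +1.
(a,b)_7: α=7, u≡5; β=0, v≡6 (mod 7); (5|7)=-1, (6|7)=-1; sign (−1)^0·-1^0·-1^7 = -1.
(a,b)_∞: sgn(-24173149)=−, sgn(-313937)=−, so -1.
(a,b)_19: α=1, u≡16; β=1, v≡17 (mod 19); (16|19)=+1, (17|19)=+1; sign (−1)^1·+1^1·+1^1 = -1.
(a,b)_2: α=14, β=6; u≡3, v≡7 (mod 8); ε(u)ε(v)=1·1, αω(v)=14·0, βω(u)=6·1; sum ≡ 1  ⇒  -1.
(a,b)_3: α=-8, u≡2; β=-4, v≡1 (mod 3); (2|3)=-1, (1|3)=+1; sign (−1)^0·-1^-4·+1^-8 = +1.
(-24173149, -313937 / ℚ) ramifies at {2, 7, 19, ∞}: a division algebra.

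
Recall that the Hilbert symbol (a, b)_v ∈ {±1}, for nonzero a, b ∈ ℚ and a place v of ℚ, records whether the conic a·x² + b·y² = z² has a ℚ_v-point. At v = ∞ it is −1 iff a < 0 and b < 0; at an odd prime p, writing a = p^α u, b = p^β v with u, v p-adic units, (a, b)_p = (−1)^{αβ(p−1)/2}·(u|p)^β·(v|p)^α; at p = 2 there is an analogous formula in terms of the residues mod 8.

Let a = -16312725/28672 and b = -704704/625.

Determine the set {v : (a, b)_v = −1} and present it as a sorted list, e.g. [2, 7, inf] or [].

[3, 11, 13, inf]

Mod squares: a ≡ -3003, b ≡ -91. Check v ∈ {∞, 2, 3, 5, 7, 11, 13}.
v=3: a=3^3·(≡1), b=3^0·(≡2) mod 3; (1|3)=+1, (2|3)=-1; (−1)^{3·0·1}·(+1)^0·(-1)^3 = -1.
v=2: v_2(a)=-12, v_2(b)=6; units ≡ 5, 5 (mod 8); ε·ε+αω+βω = 0·0+-12·1+6·1 ≡ 0  ⇒  (a,b)_2 = +1.
v=∞: -3003 < 0 and -91 < 0  ⇒  (a,b)_∞ = -1.
v=13: a=13^3·(≡9), b=13^1·(≡2) mod 13; (9|13)=+1, (2|13)=-1; (−1)^{3·1·6}·(+1)^1·(-1)^3 = -1.
v=11: a=11^1·(≡2), b=11^2·(≡8) mod 11; (2|11)=-1, (8|11)=-1; (−1)^{1·2·5}·(-1)^2·(-1)^1 = -1.
v=7: a=7^-1·(≡5), b=7^1·(≡1) mod 7; (5|7)=-1, (1|7)=+1; (−1)^{-1·1·3}·(-1)^1·(+1)^-1 = +1.
v=5: a=5^2·(≡3), b=5^-4·(≡1) mod 5; (3|5)=-1, (1|5)=+1; (−1)^{2·-4·2}·(-1)^-4·(+1)^2 = +1.
(-3003, -91 / ℚ) ramifies at {3, 11, 13, ∞}: a division algebra.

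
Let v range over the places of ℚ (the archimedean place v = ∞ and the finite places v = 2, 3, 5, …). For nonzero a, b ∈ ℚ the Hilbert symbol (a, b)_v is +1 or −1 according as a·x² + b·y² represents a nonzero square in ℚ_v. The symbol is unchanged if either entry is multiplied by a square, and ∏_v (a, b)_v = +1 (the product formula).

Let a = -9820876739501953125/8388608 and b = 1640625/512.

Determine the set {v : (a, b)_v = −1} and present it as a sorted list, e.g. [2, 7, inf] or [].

(a, b) ≡ (-10010, 210) mod (ℚ^×)²; places V = {2, 3, 5, 7, 11, 13, ∞}.
(a,b)_7: α=3, u≡5; β=1, v≡1 (mod 7); (5|7)=-1, (1|7)=+1; sign (−1)^1·-1^1·+1^3 = +1.
(a,b)_3: α=8, u≡1; β=1, v≡1 (mod 3); (1|3)=+1, (1|3)=+1; sign (−1)^0·+1^1·+1^8 = +1.
(a,b)_13: α=1, u≡10; β=0, v≡5 (mod 13); (10|13)=+1, (5|13)=-1; sign (−1)^0·+1^0·-1^1 = -1.
(a,b)_11: α=1, u≡3; β=0, v≡5 (mod 11); (3|11)=+1, (5|11)=+1; sign (−1)^0·+1^0·+1^1 = +1.
(a,b)_2: α=-23, β=-9; u≡3, v≡1 (mod 8); ε(u)ε(v)=1·0, αω(v)=-23·0, βω(u)=-9·1; sum ≡ 1  ⇒  -1.
(a,b)_∞: sgn(-10010)=−, sgn(210)=+, so +1.
(a,b)_5: α=15, u≡2; β=7, v≡3 (mod 5); (2|5)=-1, (3|5)=-1; sign (−1)^0·-1^7·-1^15 = +1.
Ram(-10010, 210) = {2, 13}; no ℚ_2-point on the conic.

[2, 13]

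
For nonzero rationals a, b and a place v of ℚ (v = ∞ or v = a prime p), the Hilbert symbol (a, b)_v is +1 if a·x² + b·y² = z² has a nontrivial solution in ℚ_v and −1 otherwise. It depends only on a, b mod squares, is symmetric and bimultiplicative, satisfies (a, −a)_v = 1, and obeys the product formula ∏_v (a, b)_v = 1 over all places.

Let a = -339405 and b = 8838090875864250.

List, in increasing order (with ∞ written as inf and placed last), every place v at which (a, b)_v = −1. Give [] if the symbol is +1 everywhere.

[2, 11, 17, 41]

(a, b) ≡ (-2805, 22924330) mod (ℚ^×)²; places V = {2, 3, 5, 7, 11, 13, 17, 23, 41, ∞}.
(a,b)_∞: sgn(-2805)=−, sgn(22924330)=+, so +1.
(a,b)_3: α=1, u≡1; β=2, v≡1 (mod 3); (1|3)=+1, (1|3)=+1; sign (−1)^0·+1^2·+1^1 = +1.
(a,b)_13: α=0, u≡12; β=1, v≡1 (mod 13); (12|13)=+1, (1|13)=+1; sign (−1)^0·+1^1·+1^0 = +1.
(a,b)_7: α=0, u≡4; β=2, v≡1 (mod 7); (4|7)=+1, (1|7)=+1; sign (−1)^0·+1^2·+1^0 = +1.
(a,b)_17: α=1, u≡10; β=3, v≡16 (mod 17); (10|17)=-1, (16|17)=+1; sign (−1)^0·-1^3·+1^1 = -1.
(a,b)_41: α=0, u≡34; β=1, v≡3 (mod 41); (34|41)=-1, (3|41)=-1; sign (−1)^0·-1^1·-1^0 = -1.
(a,b)_11: α=3, u≡9; β=3, v≡5 (mod 11); (9|11)=+1, (5|11)=+1; sign (−1)^1·+1^3·+1^3 = -1.
(a,b)_5: α=1, u≡4; β=3, v≡4 (mod 5); (4|5)=+1, (4|5)=+1; sign (−1)^0·+1^3·+1^1 = +1.
(a,b)_23: α=0, u≡6; β=1, v≡15 (mod 23); (6|23)=+1, (15|23)=-1; sign (−1)^0·+1^1·-1^0 = +1.
(a,b)_2: α=0, β=1; u≡3, v≡5 (mod 8); ε(u)ε(v)=1·0, αω(v)=0·1, βω(u)=1·1; sum ≡ 1  ⇒  -1.
|Ram(-2805, 22924330)| = 4, even; anisotropic at {2, 11, 17, 41}.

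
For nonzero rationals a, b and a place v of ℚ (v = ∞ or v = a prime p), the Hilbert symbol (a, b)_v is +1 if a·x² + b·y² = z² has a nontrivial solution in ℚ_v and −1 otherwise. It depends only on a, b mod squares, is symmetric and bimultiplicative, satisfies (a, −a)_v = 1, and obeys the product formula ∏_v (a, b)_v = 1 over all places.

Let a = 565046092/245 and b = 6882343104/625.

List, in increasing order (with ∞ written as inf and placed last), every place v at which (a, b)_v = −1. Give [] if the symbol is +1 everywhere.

(a, b) ≡ (4179335, 372099) mod (ℚ^×)²; places V = {2, 3, 5, 7, 13, 17, 19, 29, 37, 41, 47, ∞}.
(a,b)_13: α=2, u≡1; β=1, v≡9 (mod 13); (1|13)=+1, (9|13)=+1; sign (−1)^0·+1^1·+1^2 = +1.
(a,b)_41: α=1, u≡5; β=0, v≡12 (mod 41); (5|41)=+1, (12|41)=-1; sign (−1)^0·+1^0·-1^1 = -1.
(a,b)_47: α=0, u≡6; β=1, v≡14 (mod 47); (6|47)=+1, (14|47)=+1; sign (−1)^0·+1^1·+1^0 = +1.
(a,b)_17: α=0, u≡1; β=2, v≡3 (mod 17); (1|17)=+1, (3|17)=-1; sign (−1)^0·+1^2·-1^0 = +1.
(a,b)_5: α=-1, u≡3; β=-4, v≡4 (mod 5); (3|5)=-1, (4|5)=+1; sign (−1)^0·-1^-4·+1^-1 = +1.
(a,b)_19: α=1, u≡13; β=0, v≡15 (mod 19); (13|19)=-1, (15|19)=-1; sign (−1)^0·-1^0·-1^1 = -1.
(a,b)_37: α=1, u≡22; β=0, v≡27 (mod 37); (22|37)=-1, (27|37)=+1; sign (−1)^0·-1^0·+1^1 = +1.
(a,b)_7: α=-2, u≡6; β=1, v≡6 (mod 7); (6|7)=-1, (6|7)=-1; sign (−1)^0·-1^1·-1^-2 = -1.
(a,b)_∞: sgn(4179335)=+, sgn(372099)=+, so +1.
(a,b)_29: α=1, u≡18; β=1, v≡6 (mod 29); (18|29)=-1, (6|29)=+1; sign (−1)^0·-1^1·+1^1 = -1.
(a,b)_3: α=0, u≡2; β=1, v≡1 (mod 3); (2|3)=-1, (1|3)=+1; sign (−1)^0·-1^1·+1^0 = -1.
(a,b)_2: α=2, β=6; u≡7, v≡3 (mod 8); ε(u)ε(v)=1·1, αω(v)=2·1, βω(u)=6·0; sum ≡ 1  ⇒  -1.
Ram(4179335, 372099) = {2, 3, 7, 19, 29, 41}; no ℚ_2-point on the conic.

[2, 3, 7, 19, 29, 41]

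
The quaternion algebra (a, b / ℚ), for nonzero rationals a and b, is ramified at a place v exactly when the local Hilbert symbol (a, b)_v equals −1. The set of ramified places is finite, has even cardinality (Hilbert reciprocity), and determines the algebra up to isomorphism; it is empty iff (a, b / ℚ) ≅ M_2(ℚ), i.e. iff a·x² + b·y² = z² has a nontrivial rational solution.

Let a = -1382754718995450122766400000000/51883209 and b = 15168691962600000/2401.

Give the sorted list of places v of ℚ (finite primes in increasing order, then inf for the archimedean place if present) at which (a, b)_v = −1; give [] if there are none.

(a, b) ≡ (-8041, 5865) mod (ℚ^×)²; places V = {2, 3, 5, 7, 11, 17, 23, 31, 37, 43, ∞}.
(a,b)_∞: sgn(-8041)=−, sgn(5865)=+, so +1.
(a,b)_37: α=2, u≡12; β=0, v≡20 (mod 37); (12|37)=+1, (20|37)=-1; sign (−1)^0·+1^0·-1^2 = +1.
(a,b)_11: α=1, u≡8; β=2, v≡8 (mod 11); (8|11)=-1, (8|11)=-1; sign (−1)^0·-1^2·-1^1 = -1.
(a,b)_17: α=5, u≡12; β=3, v≡10 (mod 17); (12|17)=-1, (10|17)=-1; sign (−1)^0·-1^3·-1^5 = +1.
(a,b)_43: α=3, u≡32; β=2, v≡9 (mod 43); (32|43)=-1, (9|43)=+1; sign (−1)^0·-1^2·+1^3 = +1.
(a,b)_2: α=12, β=6; u≡7, v≡1 (mod 8); ε(u)ε(v)=1·0, αω(v)=12·0, βω(u)=6·0; sum ≡ 0  ⇒  +1.
(a,b)_3: α=-2, u≡2; β=1, v≡2 (mod 3); (2|3)=-1, (2|3)=-1; sign (−1)^0·-1^1·-1^-2 = -1.
(a,b)_31: α=2, u≡16; β=0, v≡6 (mod 31); (16|31)=+1, (6|31)=-1; sign (−1)^0·+1^0·-1^2 = +1.
(a,b)_23: α=2, u≡3; β=1, v≡8 (mod 23); (3|23)=+1, (8|23)=+1; sign (−1)^0·+1^1·+1^2 = +1.
(a,b)_7: α=-8, u≡1; β=-4, v≡6 (mod 7); (1|7)=+1, (6|7)=-1; sign (−1)^0·+1^-4·-1^-8 = +1.
(a,b)_5: α=8, u≡4; β=5, v≡2 (mod 5); (4|5)=+1, (2|5)=-1; sign (−1)^0·+1^5·-1^8 = +1.
|Ram(-8041, 5865)| = 2, even; anisotropic at {3, 11}.

[3, 11]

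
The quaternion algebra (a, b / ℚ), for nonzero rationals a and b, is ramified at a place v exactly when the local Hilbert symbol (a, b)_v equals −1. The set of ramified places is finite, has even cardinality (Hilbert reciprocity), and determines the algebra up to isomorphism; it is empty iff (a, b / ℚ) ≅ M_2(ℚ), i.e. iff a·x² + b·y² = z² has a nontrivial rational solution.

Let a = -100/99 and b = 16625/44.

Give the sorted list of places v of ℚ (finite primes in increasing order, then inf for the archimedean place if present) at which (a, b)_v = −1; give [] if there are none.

[7, 19]

(a, b) ≡ (-11, 7315) mod (ℚ^×)²; places V = {2, 3, 5, 7, 11, 19, ∞}.
(a,b)_3: α=-2, u≡1; β=0, v≡1 (mod 3); (1|3)=+1, (1|3)=+1; sign (−1)^0·+1^0·+1^-2 = +1.
(a,b)_19: α=0, u≡13; β=1, v≡16 (mod 19); (13|19)=-1, (16|19)=+1; sign (−1)^0·-1^1·+1^0 = -1.
(a,b)_11: α=-1, u≡6; β=-1, v≡1 (mod 11); (6|11)=-1, (1|11)=+1; sign (−1)^1·-1^-1·+1^-1 = +1.
(a,b)_∞: sgn(-11)=−, sgn(7315)=+, so +1.
(a,b)_5: α=2, u≡4; β=3, v≡2 (mod 5); (4|5)=+1, (2|5)=-1; sign (−1)^0·+1^3·-1^2 = +1.
(a,b)_2: α=2, β=-2; u≡5, v≡3 (mod 8); ε(u)ε(v)=0·1, αω(v)=2·1, βω(u)=-2·1; sum ≡ 0  ⇒  +1.
(a,b)_7: α=0, u≡5; β=1, v≡1 (mod 7); (5|7)=-1, (1|7)=+1; sign (−1)^0·-1^1·+1^0 = -1.
Ram(-11, 7315) = {7, 19}; no ℚ_7-point on the conic.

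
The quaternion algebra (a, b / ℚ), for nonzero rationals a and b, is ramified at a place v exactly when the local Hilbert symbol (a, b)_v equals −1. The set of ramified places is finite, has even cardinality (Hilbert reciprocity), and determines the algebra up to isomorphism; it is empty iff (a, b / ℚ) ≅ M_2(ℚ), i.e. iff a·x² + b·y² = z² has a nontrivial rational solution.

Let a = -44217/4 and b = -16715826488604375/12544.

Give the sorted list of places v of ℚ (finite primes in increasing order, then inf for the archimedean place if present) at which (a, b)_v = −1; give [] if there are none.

[29, inf]

(a, b) ≡ (-17, -5423) mod (ℚ^×)²; places V = {2, 3, 5, 7, 11, 17, 29, ∞}.
(a,b)_7: α=0, u≡4; β=-2, v≡2 (mod 7); (4|7)=+1, (2|7)=+1; sign (−1)^0·+1^-2·+1^0 = +1.
(a,b)_3: α=2, u≡1; β=10, v≡1 (mod 3); (1|3)=+1, (1|3)=+1; sign (−1)^0·+1^10·+1^2 = +1.
(a,b)_17: α=3, u≡2; β=5, v≡13 (mod 17); (2|17)=+1, (13|17)=+1; sign (−1)^0·+1^5·+1^3 = +1.
(a,b)_29: α=0, u≡2; β=1, v≡22 (mod 29); (2|29)=-1, (22|29)=+1; sign (−1)^0·-1^1·+1^0 = -1.
(a,b)_2: α=-2, β=-8; u≡7, v≡1 (mod 8); ε(u)ε(v)=1·0, αω(v)=-2·0, βω(u)=-8·0; sum ≡ 0  ⇒  +1.
(a,b)_11: α=0, u≡9; β=1, v≡2 (mod 11); (9|11)=+1, (2|11)=-1; sign (−1)^0·+1^1·-1^0 = +1.
(a,b)_5: α=0, u≡2; β=4, v≡2 (mod 5); (2|5)=-1, (2|5)=-1; sign (−1)^0·-1^4·-1^0 = +1.
(a,b)_∞: sgn(-17)=−, sgn(-5423)=−, so -1.
Ram(-17, -5423) = {29, ∞}; no ℚ_29-point on the conic.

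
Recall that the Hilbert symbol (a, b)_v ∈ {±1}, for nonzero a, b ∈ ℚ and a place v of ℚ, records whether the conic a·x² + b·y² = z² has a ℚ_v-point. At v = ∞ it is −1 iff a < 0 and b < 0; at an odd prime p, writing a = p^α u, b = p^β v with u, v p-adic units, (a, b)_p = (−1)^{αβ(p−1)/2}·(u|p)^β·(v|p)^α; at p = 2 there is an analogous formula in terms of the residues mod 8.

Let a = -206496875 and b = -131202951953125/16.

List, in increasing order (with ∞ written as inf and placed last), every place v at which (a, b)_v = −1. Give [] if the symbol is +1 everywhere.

(a, b) ≡ (-1955, -13) mod (ℚ^×)²; places V = {2, 5, 13, 17, 23, ∞}.
(a,b)_5: α=5, u≡1; β=8, v≡3 (mod 5); (1|5)=+1, (3|5)=-1; sign (−1)^0·+1^8·-1^5 = -1.
(a,b)_∞: sgn(-1955)=−, sgn(-13)=−, so -1.
(a,b)_2: α=0, β=-4; u≡5, v≡3 (mod 8); ε(u)ε(v)=0·1, αω(v)=0·1, βω(u)=-4·1; sum ≡ 0  ⇒  +1.
(a,b)_17: α=1, u≡16; β=2, v≡9 (mod 17); (16|17)=+1, (9|17)=+1; sign (−1)^0·+1^2·+1^1 = +1.
(a,b)_23: α=1, u≡17; β=2, v≡5 (mod 23); (17|23)=-1, (5|23)=-1; sign (−1)^0·-1^2·-1^1 = -1.
(a,b)_13: α=2, u≡8; β=3, v≡4 (mod 13); (8|13)=-1, (4|13)=+1; sign (−1)^0·-1^3·+1^2 = -1.
(-1955, -13 / ℚ) ramifies at {5, 13, 23, ∞}: a division algebra.

[5, 13, 23, inf]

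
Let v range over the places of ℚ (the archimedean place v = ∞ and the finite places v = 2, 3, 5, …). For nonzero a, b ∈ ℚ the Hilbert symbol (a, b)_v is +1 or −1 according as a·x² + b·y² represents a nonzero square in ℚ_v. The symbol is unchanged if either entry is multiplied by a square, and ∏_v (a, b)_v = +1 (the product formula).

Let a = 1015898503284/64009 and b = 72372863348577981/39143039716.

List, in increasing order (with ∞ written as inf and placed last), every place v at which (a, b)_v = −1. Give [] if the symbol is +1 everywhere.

[3, 43]

Mod squares: a ≡ 141, b ≡ 2021. Check v ∈ {∞, 2, 3, 7, 11, 17, 23, 43, 47}.
v=2: v_2(a)=2, v_2(b)=-2; units ≡ 5, 5 (mod 8); ε·ε+αω+βω = 0·0+2·1+-2·1 ≡ 0  ⇒  (a,b)_2 = +1.
v=3: a=3^3·(≡2), b=3^4·(≡2) mod 3; (2|3)=-1, (2|3)=-1; (−1)^{3·4·1}·(-1)^4·(-1)^3 = -1.
v=43: a=43^2·(≡18), b=43^3·(≡41) mod 43; (18|43)=-1, (41|43)=+1; (−1)^{2·3·21}·(-1)^3·(+1)^2 = -1.
v=11: a=11^-2·(≡5), b=11^-2·(≡2) mod 11; (5|11)=+1, (2|11)=-1; (−1)^{-2·-2·5}·(+1)^-2·(-1)^-2 = +1.
v=47: a=47^3·(≡42), b=47^5·(≡29) mod 47; (42|47)=+1, (29|47)=-1; (−1)^{3·5·23}·(+1)^5·(-1)^3 = +1.
v=23: a=23^-2·(≡3), b=23^-4·(≡19) mod 23; (3|23)=+1, (19|23)=-1; (−1)^{-2·-4·11}·(+1)^-4·(-1)^-2 = +1.
v=∞: 141 > 0 and 2021 > 0  ⇒  (a,b)_∞ = +1.
v=7: a=7^2·(≡4), b=7^2·(≡3) mod 7; (4|7)=+1, (3|7)=-1; (−1)^{2·2·3}·(+1)^2·(-1)^2 = +1.
v=17: a=17^0·(≡14), b=17^-2·(≡2) mod 17; (14|17)=-1, (2|17)=+1; (−1)^{0·-2·8}·(-1)^-2·(+1)^0 = +1.
|Ram(141, 2021)| = 2, even; anisotropic at {3, 43}.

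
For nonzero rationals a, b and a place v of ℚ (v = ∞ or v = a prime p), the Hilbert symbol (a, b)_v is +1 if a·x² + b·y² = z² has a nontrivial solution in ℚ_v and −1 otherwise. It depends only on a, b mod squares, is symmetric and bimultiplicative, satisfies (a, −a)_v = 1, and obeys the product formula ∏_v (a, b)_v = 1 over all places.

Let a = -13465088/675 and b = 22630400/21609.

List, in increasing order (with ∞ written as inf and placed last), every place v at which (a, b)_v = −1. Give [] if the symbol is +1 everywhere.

Mod squares: a ≡ -546, b ≡ 221. Check v ∈ {∞, 2, 3, 5, 7, 13, 17}.
v=∞: -546 < 0 and 221 > 0  ⇒  (a,b)_∞ = +1.
v=7: a=7^1·(≡3), b=7^-4·(≡1) mod 7; (3|7)=-1, (1|7)=+1; (−1)^{1·-4·3}·(-1)^-4·(+1)^1 = +1.
v=13: a=13^1·(≡1), b=13^1·(≡3) mod 13; (1|13)=+1, (3|13)=+1; (−1)^{1·1·6}·(+1)^1·(+1)^1 = +1.
v=3: a=3^-3·(≡1), b=3^-2·(≡2) mod 3; (1|3)=+1, (2|3)=-1; (−1)^{-3·-2·1}·(+1)^-2·(-1)^-3 = -1.
v=2: v_2(a)=9, v_2(b)=12; units ≡ 7, 5 (mod 8); ε·ε+αω+βω = 1·0+9·1+12·0 ≡ 1  ⇒  (a,b)_2 = -1.
v=17: a=17^2·(≡16), b=17^1·(≡16) mod 17; (16|17)=+1, (16|17)=+1; (−1)^{2·1·8}·(+1)^1·(+1)^2 = +1.
v=5: a=5^-2·(≡1), b=5^2·(≡4) mod 5; (1|5)=+1, (4|5)=+1; (−1)^{-2·2·2}·(+1)^2·(+1)^-2 = +1.
(-546, 221 / ℚ) ramifies at {2, 3}: a division algebra.

[2, 3]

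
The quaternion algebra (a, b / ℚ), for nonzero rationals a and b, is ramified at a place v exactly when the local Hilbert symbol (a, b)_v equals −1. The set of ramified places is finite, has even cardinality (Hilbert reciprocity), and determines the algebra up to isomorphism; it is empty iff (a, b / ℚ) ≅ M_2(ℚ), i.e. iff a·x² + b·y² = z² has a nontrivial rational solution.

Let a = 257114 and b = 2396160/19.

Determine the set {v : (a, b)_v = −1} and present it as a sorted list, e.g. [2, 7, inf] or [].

Mod squares: a ≡ 257114, b ≡ 1235. Check v ∈ {∞, 2, 3, 5, 11, 13, 19, 29, 31}.
v=3: a=3^0·(≡2), b=3^2·(≡2) mod 3; (2|3)=-1, (2|3)=-1; (−1)^{0·2·1}·(-1)^2·(-1)^0 = +1.
v=19: a=19^0·(≡6), b=19^-1·(≡13) mod 19; (6|19)=+1, (13|19)=-1; (−1)^{0·-1·9}·(+1)^-1·(-1)^0 = +1.
v=31: a=31^1·(≡17), b=31^0·(≡22) mod 31; (17|31)=-1, (22|31)=-1; (−1)^{1·0·15}·(-1)^0·(-1)^1 = -1.
v=∞: 257114 > 0 and 1235 > 0  ⇒  (a,b)_∞ = +1.
v=13: a=13^1·(≡5), b=13^1·(≡1) mod 13; (5|13)=-1, (1|13)=+1; (−1)^{1·1·6}·(-1)^1·(+1)^1 = -1.
v=2: v_2(a)=1, v_2(b)=12; units ≡ 5, 3 (mod 8); ε·ε+αω+βω = 0·1+1·1+12·1 ≡ 1  ⇒  (a,b)_2 = -1.
v=5: a=5^0·(≡4), b=5^1·(≡3) mod 5; (4|5)=+1, (3|5)=-1; (−1)^{0·1·2}·(+1)^1·(-1)^0 = +1.
v=11: a=11^1·(≡10), b=11^0·(≡1) mod 11; (10|11)=-1, (1|11)=+1; (−1)^{1·0·5}·(-1)^0·(+1)^1 = +1.
v=29: a=29^1·(≡21), b=29^0·(≡11) mod 29; (21|29)=-1, (11|29)=-1; (−1)^{1·0·14}·(-1)^0·(-1)^1 = -1.
|Ram(257114, 1235)| = 4, even; anisotropic at {2, 13, 29, 31}.

[2, 13, 29, 31]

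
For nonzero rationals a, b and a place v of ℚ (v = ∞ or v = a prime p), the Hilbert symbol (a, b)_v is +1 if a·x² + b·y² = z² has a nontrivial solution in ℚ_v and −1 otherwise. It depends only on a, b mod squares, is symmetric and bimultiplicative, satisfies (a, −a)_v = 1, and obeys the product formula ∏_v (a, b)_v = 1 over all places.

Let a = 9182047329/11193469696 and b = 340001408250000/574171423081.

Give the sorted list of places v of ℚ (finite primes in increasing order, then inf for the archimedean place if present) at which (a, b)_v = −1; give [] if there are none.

[7, 37]

Mod squares: a ≡ 19, b ≡ 777. Check v ∈ {∞, 2, 3, 5, 7, 13, 17, 19, 29, 37, 41, 53}.
v=17: a=17^0·(≡16), b=17^-2·(≡5) mod 17; (16|17)=+1, (5|17)=-1; (−1)^{0·-2·8}·(+1)^-2·(-1)^0 = +1.
v=19: a=19^-1·(≡11), b=19^0·(≡11) mod 19; (11|19)=+1, (11|19)=+1; (−1)^{-1·0·9}·(+1)^0·(+1)^-1 = +1.
v=3: a=3^8·(≡1), b=3^7·(≡1) mod 3; (1|3)=+1, (1|3)=+1; (−1)^{8·7·1}·(+1)^7·(+1)^8 = +1.
v=13: a=13^4·(≡2), b=13^0·(≡9) mod 13; (2|13)=-1, (9|13)=+1; (−1)^{4·0·6}·(-1)^0·(+1)^4 = +1.
v=5: a=5^0·(≡4), b=5^6·(≡3) mod 5; (4|5)=+1, (3|5)=-1; (−1)^{0·6·2}·(+1)^6·(-1)^0 = +1.
v=7: a=7^2·(≡3), b=7^5·(≡3) mod 7; (3|7)=-1, (3|7)=-1; (−1)^{2·5·3}·(-1)^5·(-1)^2 = -1.
v=37: a=37^-2·(≡18), b=37^1·(≡36) mod 37; (18|37)=-1, (36|37)=+1; (−1)^{-2·1·18}·(-1)^1·(+1)^-2 = -1.
v=29: a=29^0·(≡27), b=29^-4·(≡24) mod 29; (27|29)=-1, (24|29)=+1; (−1)^{0·-4·14}·(-1)^-4·(+1)^0 = +1.
v=41: a=41^-2·(≡6), b=41^0·(≡40) mod 41; (6|41)=-1, (40|41)=+1; (−1)^{-2·0·20}·(-1)^0·(+1)^-2 = +1.
v=53: a=53^0·(≡30), b=53^-2·(≡39) mod 53; (30|53)=-1, (39|53)=-1; (−1)^{0·-2·26}·(-1)^-2·(-1)^0 = +1.
v=∞: 19 > 0 and 777 > 0  ⇒  (a,b)_∞ = +1.
v=2: v_2(a)=-8, v_2(b)=4; units ≡ 3, 1 (mod 8); ε·ε+αω+βω = 1·0+-8·0+4·1 ≡ 0  ⇒  (a,b)_2 = +1.
|Ram(19, 777)| = 2, even; anisotropic at {7, 37}.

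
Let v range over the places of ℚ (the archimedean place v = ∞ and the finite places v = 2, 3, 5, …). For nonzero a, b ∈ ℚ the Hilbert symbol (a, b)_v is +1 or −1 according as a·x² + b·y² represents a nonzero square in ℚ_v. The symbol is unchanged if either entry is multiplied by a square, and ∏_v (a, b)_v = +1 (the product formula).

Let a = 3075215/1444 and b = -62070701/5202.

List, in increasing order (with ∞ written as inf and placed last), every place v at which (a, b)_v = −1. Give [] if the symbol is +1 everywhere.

[2, 5, 13, 17, 23, 29]

Mod squares: a ≡ 25415, b ≡ -58. Check v ∈ {∞, 2, 3, 5, 7, 11, 13, 17, 19, 23, 29}.
v=11: a=11^2·(≡9), b=11^2·(≡7) mod 11; (9|11)=+1, (7|11)=-1; (−1)^{2·2·5}·(+1)^2·(-1)^2 = +1.
v=2: v_2(a)=-2, v_2(b)=-1; units ≡ 7, 3 (mod 8); ε·ε+αω+βω = 1·1+-2·1+-1·0 ≡ 1  ⇒  (a,b)_2 = -1.
v=17: a=17^1·(≡2), b=17^-2·(≡5) mod 17; (2|17)=+1, (5|17)=-1; (−1)^{1·-2·8}·(+1)^-2·(-1)^1 = -1.
v=13: a=13^1·(≡7), b=13^0·(≡11) mod 13; (7|13)=-1, (11|13)=-1; (−1)^{1·0·6}·(-1)^0·(-1)^1 = -1.
v=19: a=19^-2·(≡2), b=19^2·(≡12) mod 19; (2|19)=-1, (12|19)=-1; (−1)^{-2·2·9}·(-1)^2·(-1)^-2 = +1.
v=∞: 25415 > 0 and -58 < 0  ⇒  (a,b)_∞ = +1.
v=5: a=5^1·(≡2), b=5^0·(≡2) mod 5; (2|5)=-1, (2|5)=-1; (−1)^{1·0·2}·(-1)^0·(-1)^1 = -1.
v=23: a=23^1·(≡8), b=23^0·(≡5) mod 23; (8|23)=+1, (5|23)=-1; (−1)^{1·0·11}·(+1)^0·(-1)^1 = -1.
v=3: a=3^0·(≡2), b=3^-2·(≡2) mod 3; (2|3)=-1, (2|3)=-1; (−1)^{0·-2·1}·(-1)^-2·(-1)^0 = +1.
v=7: a=7^0·(≡5), b=7^2·(≡6) mod 7; (5|7)=-1, (6|7)=-1; (−1)^{0·2·3}·(-1)^2·(-1)^0 = +1.
v=29: a=29^0·(≡15), b=29^1·(≡11) mod 29; (15|29)=-1, (11|29)=-1; (−1)^{0·1·14}·(-1)^1·(-1)^0 = -1.
(25415, -58 / ℚ) ramifies at {2, 5, 13, 17, 23, 29}: a division algebra.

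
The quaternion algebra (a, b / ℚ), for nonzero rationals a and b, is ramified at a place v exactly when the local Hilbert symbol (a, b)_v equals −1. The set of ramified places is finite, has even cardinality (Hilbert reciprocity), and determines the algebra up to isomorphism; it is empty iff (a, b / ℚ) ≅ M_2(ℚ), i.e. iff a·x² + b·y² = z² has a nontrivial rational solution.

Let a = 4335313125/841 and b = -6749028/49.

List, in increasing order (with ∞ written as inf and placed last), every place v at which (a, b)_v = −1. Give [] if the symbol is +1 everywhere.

[13, 19, 23, 37]

Mod squares: a ≡ 6936501, b ≡ -187473. Check v ∈ {∞, 2, 3, 5, 7, 11, 13, 19, 23, 29, 37}.
v=23: a=23^1·(≡14), b=23^1·(≡7) mod 23; (14|23)=-1, (7|23)=-1; (−1)^{1·1·11}·(-1)^1·(-1)^1 = -1.
v=3: a=3^1·(≡1), b=3^3·(≡2) mod 3; (1|3)=+1, (2|3)=-1; (−1)^{1·3·1}·(+1)^3·(-1)^1 = +1.
v=29: a=29^-2·(≡1), b=29^0·(≡10) mod 29; (1|29)=+1, (10|29)=-1; (−1)^{-2·0·14}·(+1)^0·(-1)^-2 = +1.
v=11: a=11^1·(≡9), b=11^1·(≡2) mod 11; (9|11)=+1, (2|11)=-1; (−1)^{1·1·5}·(+1)^1·(-1)^1 = +1.
v=7: a=7^0·(≡3), b=7^-2·(≡1) mod 7; (3|7)=-1, (1|7)=+1; (−1)^{0·-2·3}·(-1)^-2·(+1)^0 = +1.
v=2: v_2(a)=0, v_2(b)=2; units ≡ 5, 7 (mod 8); ε·ε+αω+βω = 0·1+0·0+2·1 ≡ 0  ⇒  (a,b)_2 = +1.
v=37: a=37^1·(≡5), b=37^0·(≡18) mod 37; (5|37)=-1, (18|37)=-1; (−1)^{1·0·18}·(-1)^0·(-1)^1 = -1.
v=∞: 6936501 > 0 and -187473 < 0  ⇒  (a,b)_∞ = +1.
v=5: a=5^4·(≡1), b=5^0·(≡3) mod 5; (1|5)=+1, (3|5)=-1; (−1)^{4·0·2}·(+1)^0·(-1)^4 = +1.
v=13: a=13^1·(≡2), b=13^1·(≡9) mod 13; (2|13)=-1, (9|13)=+1; (−1)^{1·1·6}·(-1)^1·(+1)^1 = -1.
v=19: a=19^1·(≡10), b=19^1·(≡8) mod 19; (10|19)=-1, (8|19)=-1; (−1)^{1·1·9}·(-1)^1·(-1)^1 = -1.
Ram(6936501, -187473) = {13, 19, 23, 37}; no ℚ_13-point on the conic.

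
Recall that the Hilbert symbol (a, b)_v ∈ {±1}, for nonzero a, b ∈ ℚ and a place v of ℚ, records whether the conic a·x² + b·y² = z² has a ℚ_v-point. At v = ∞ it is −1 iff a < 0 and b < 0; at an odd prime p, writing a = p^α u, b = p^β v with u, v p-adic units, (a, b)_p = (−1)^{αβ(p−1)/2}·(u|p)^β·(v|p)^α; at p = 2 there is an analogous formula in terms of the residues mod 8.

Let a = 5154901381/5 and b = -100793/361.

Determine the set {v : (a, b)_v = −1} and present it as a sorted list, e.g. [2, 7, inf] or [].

(a, b) ≡ (37145, -17) mod (ℚ^×)²; places V = {2, 5, 7, 11, 17, 19, 23, ∞}.
(a,b)_19: α=1, u≡16; β=-2, v≡2 (mod 19); (16|19)=+1, (2|19)=-1; sign (−1)^0·+1^-2·-1^1 = -1.
(a,b)_17: α=3, u≡13; β=1, v≡1 (mod 17); (13|17)=+1, (1|17)=+1; sign (−1)^0·+1^1·+1^3 = +1.
(a,b)_2: α=0, β=0; u≡1, v≡7 (mod 8); ε(u)ε(v)=0·1, αω(v)=0·0, βω(u)=0·0; sum ≡ 0  ⇒  +1.
(a,b)_5: α=-1, u≡1; β=0, v≡2 (mod 5); (1|5)=+1, (2|5)=-1; sign (−1)^0·+1^0·-1^-1 = -1.
(a,b)_∞: sgn(37145)=+, sgn(-17)=−, so +1.
(a,b)_7: α=4, u≡5; β=2, v≡2 (mod 7); (5|7)=-1, (2|7)=+1; sign (−1)^0·-1^2·+1^4 = +1.
(a,b)_23: α=1, u≡5; β=0, v≡1 (mod 23); (5|23)=-1, (1|23)=+1; sign (−1)^0·-1^0·+1^1 = +1.
(a,b)_11: α=0, u≡5; β=2, v≡4 (mod 11); (5|11)=+1, (4|11)=+1; sign (−1)^0·+1^2·+1^0 = +1.
|Ram(37145, -17)| = 2, even; anisotropic at {5, 19}.

[5, 19]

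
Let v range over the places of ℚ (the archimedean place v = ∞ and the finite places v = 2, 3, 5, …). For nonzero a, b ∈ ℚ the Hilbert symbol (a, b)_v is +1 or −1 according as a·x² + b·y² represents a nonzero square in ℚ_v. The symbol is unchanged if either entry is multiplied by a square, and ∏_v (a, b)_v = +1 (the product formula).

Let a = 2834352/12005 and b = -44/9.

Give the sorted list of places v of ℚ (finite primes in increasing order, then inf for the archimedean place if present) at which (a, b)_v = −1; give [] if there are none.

Mod squares: a ≡ 15, b ≡ -11. Check v ∈ {∞, 2, 3, 5, 7, 11}.
v=∞: 15 > 0 and -11 < 0  ⇒  (a,b)_∞ = +1.
v=3: a=3^11·(≡2), b=3^-2·(≡1) mod 3; (2|3)=-1, (1|3)=+1; (−1)^{11·-2·1}·(-1)^-2·(+1)^11 = +1.
v=11: a=11^0·(≡1), b=11^1·(≡2) mod 11; (1|11)=+1, (2|11)=-1; (−1)^{0·1·5}·(+1)^1·(-1)^0 = +1.
v=7: a=7^-4·(≡2), b=7^0·(≡6) mod 7; (2|7)=+1, (6|7)=-1; (−1)^{-4·0·3}·(+1)^0·(-1)^-4 = +1.
v=2: v_2(a)=4, v_2(b)=2; units ≡ 7, 5 (mod 8); ε·ε+αω+βω = 1·0+4·1+2·0 ≡ 0  ⇒  (a,b)_2 = +1.
v=5: a=5^-1·(≡2), b=5^0·(≡4) mod 5; (2|5)=-1, (4|5)=+1; (−1)^{-1·0·2}·(-1)^0·(+1)^-1 = +1.
Ram(a, b) = ∅: the form 15·x² + -11·y² − z² is isotropic over every ℚ_v, so by Hasse–Minkowski it is isotropic over ℚ.

[]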